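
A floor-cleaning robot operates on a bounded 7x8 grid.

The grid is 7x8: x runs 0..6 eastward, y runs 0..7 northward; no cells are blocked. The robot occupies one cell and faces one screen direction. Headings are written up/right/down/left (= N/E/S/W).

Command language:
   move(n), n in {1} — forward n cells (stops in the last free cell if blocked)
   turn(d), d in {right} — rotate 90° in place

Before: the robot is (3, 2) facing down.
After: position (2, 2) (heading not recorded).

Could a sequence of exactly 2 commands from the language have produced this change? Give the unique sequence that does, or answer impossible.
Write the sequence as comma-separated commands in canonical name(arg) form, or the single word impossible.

key: running move(1) before turn(right) would end elsewhere — order is forced
begin: (3, 2) facing down
1. turn(right) → (3, 2) facing left
2. move(1) → (2, 2) facing left
uniquely the one of 4 2-step routes that fits.

turn(right), move(1)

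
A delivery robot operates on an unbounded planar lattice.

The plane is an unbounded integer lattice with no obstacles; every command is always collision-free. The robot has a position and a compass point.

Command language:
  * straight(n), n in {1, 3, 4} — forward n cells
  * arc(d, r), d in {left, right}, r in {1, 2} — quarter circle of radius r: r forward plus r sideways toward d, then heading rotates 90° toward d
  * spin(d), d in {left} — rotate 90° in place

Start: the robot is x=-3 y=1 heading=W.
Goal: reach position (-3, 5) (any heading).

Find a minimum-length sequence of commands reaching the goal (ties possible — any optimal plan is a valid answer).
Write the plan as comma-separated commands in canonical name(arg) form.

arc(right, 2), arc(right, 2)

start: x=-3 y=1 heading=W
[1] after arc(right, 2): x=-5 y=3 heading=N
[2] after arc(right, 2): x=-3 y=5 heading=E
minimal: 2 command(s), checked below 2.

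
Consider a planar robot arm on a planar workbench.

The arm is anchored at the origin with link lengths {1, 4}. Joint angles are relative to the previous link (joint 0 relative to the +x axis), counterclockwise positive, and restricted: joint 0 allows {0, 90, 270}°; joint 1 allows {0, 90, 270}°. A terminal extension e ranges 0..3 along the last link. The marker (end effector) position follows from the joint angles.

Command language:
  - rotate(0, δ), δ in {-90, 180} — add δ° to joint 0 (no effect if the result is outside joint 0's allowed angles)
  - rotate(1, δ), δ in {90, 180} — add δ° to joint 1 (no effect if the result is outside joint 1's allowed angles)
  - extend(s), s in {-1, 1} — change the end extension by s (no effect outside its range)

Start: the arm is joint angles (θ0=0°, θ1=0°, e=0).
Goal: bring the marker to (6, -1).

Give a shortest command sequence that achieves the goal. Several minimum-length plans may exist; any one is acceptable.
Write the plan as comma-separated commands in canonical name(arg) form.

initial: joint angles (θ0=0°, θ1=0°, e=0)
1. rotate(1, 90) → joint angles (θ0=0°, θ1=90°, e=0)
2. rotate(0, -90) → joint angles (θ0=270°, θ1=90°, e=0)
3. extend(1) → joint angles (θ0=270°, θ1=90°, e=1)
4. extend(1) → joint angles (θ0=270°, θ1=90°, e=2)
no 3-step plan works, so 4 is optimal.

rotate(1, 90), rotate(0, -90), extend(1), extend(1)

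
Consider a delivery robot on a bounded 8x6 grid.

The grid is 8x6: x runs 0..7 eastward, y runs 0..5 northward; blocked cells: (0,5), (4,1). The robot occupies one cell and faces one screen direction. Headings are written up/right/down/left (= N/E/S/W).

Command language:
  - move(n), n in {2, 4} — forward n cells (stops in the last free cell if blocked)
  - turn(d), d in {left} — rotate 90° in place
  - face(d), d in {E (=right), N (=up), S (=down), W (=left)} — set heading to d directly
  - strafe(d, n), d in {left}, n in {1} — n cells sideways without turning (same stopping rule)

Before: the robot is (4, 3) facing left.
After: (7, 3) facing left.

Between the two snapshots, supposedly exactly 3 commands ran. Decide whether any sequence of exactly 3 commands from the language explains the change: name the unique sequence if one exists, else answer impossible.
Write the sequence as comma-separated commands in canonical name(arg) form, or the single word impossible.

key: running face(W) before face(E) would end elsewhere — order is forced
from: (4, 3) facing left
[1] after face(E): (4, 3) facing right
[2] after move(4): (7, 3) facing right
[3] after face(W): (7, 3) facing left
all 512 alternatives checked — unique.

face(E), move(4), face(W)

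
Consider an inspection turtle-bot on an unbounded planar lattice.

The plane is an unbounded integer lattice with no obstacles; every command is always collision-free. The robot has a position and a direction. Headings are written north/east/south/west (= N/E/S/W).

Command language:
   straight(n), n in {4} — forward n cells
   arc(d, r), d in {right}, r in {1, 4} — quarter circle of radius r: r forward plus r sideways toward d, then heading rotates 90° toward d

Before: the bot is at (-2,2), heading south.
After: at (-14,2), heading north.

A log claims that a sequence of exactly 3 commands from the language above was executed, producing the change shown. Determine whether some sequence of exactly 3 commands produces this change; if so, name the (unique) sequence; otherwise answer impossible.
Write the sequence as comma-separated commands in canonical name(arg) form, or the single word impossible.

key: position moved to (-14,2) AND the heading swung to N — translation plus rotation needed
start: at (-2,2), heading south
t=1 arc(right, 4) ⇒ at (-6,-2), heading west
t=2 straight(4) ⇒ at (-10,-2), heading west
t=3 arc(right, 4) ⇒ at (-14,2), heading north
all 27 alternatives checked — unique.

arc(right, 4), straight(4), arc(right, 4)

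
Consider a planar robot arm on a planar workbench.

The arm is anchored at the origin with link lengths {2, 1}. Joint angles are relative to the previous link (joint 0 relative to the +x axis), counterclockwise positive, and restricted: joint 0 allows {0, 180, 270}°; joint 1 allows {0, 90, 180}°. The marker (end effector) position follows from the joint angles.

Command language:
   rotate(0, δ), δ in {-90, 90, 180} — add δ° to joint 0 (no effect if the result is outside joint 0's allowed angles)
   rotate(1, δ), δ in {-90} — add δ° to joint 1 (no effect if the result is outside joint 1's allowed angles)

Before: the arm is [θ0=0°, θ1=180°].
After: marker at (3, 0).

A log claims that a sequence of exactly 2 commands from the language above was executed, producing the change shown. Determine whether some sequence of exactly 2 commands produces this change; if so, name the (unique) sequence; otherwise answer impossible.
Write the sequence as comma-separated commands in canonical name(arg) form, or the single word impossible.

rotate(1, -90), rotate(1, -90)

from: [θ0=0°, θ1=180°]
t=1 rotate(1, -90) ⇒ [θ0=0°, θ1=90°]
t=2 rotate(1, -90) ⇒ [θ0=0°, θ1=0°]
no rival 2-sequence matches.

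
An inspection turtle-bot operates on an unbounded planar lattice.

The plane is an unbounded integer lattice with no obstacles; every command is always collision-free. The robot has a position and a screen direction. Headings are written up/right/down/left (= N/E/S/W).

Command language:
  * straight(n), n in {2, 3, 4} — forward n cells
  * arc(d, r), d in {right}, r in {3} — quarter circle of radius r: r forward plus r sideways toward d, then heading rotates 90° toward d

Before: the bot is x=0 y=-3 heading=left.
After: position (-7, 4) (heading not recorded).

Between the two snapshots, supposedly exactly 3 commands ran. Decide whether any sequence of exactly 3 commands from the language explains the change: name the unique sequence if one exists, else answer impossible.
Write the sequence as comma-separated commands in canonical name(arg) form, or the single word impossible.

initial: x=0 y=-3 heading=left
step 1 (straight(4)): x=-4 y=-3 heading=left
step 2 (arc(right, 3)): x=-7 y=0 heading=up
step 3 (straight(4)): x=-7 y=4 heading=up
no rival 3-sequence matches.

straight(4), arc(right, 3), straight(4)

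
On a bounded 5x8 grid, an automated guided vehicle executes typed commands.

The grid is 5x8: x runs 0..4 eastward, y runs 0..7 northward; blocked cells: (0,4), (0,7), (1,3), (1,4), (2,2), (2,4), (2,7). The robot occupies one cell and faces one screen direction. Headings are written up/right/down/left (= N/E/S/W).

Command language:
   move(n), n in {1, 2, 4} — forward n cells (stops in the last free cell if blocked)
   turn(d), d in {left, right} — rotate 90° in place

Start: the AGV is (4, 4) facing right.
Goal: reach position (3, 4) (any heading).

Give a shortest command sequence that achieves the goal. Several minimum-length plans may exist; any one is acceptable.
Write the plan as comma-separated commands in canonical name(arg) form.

begin: (4, 4) facing right
t=1 turn(right) ⇒ (4, 4) facing down
t=2 turn(right) ⇒ (4, 4) facing left
t=3 move(2) ⇒ (3, 4) facing left
no 2-step plan works, so 3 is optimal.

turn(right), turn(right), move(2)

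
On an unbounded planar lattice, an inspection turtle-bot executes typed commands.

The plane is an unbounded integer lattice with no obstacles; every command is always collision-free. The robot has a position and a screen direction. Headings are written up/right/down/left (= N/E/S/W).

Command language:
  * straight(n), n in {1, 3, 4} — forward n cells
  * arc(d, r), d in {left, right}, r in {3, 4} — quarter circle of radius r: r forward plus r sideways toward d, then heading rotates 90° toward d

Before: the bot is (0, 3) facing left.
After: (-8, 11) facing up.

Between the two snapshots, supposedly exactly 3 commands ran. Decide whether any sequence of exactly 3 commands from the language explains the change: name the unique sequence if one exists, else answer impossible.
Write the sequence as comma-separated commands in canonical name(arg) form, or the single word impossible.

straight(4), arc(right, 4), straight(4)

key: position moved to (-8,11) AND the heading swung to N — translation plus rotation needed
from: (0, 3) facing left
step 1 (straight(4)): (-4, 3) facing left
step 2 (arc(right, 4)): (-8, 7) facing up
step 3 (straight(4)): (-8, 11) facing up
all 343 alternatives checked — unique.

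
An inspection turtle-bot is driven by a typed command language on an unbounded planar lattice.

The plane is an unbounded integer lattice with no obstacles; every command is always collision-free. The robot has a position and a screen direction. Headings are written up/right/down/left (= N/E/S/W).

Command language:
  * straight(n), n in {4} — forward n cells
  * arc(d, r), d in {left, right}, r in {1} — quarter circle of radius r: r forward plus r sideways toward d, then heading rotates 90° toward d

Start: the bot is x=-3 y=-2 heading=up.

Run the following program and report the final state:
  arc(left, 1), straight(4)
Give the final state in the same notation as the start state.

t0: x=-3 y=-2 heading=up
step 1 (arc(left, 1)): x=-4 y=-1 heading=left
step 2 (straight(4)): x=-8 y=-1 heading=left

x=-8 y=-1 heading=left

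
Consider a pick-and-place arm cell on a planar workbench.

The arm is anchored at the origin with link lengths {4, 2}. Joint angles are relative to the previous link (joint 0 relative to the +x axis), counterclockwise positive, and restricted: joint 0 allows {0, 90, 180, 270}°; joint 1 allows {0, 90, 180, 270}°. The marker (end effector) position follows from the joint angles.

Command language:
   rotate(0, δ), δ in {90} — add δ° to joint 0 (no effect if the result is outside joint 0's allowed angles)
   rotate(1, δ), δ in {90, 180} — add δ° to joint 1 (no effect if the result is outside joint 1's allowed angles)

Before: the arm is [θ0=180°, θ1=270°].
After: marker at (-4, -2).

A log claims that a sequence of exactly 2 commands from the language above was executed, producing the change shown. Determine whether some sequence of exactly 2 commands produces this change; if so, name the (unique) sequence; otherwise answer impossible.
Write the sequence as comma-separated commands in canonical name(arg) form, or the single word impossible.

rotate(1, 90), rotate(1, 90)

from: [θ0=180°, θ1=270°]
[1] after rotate(1, 90): [θ0=180°, θ1=0°]
[2] after rotate(1, 90): [θ0=180°, θ1=90°]
all 9 alternatives checked — unique.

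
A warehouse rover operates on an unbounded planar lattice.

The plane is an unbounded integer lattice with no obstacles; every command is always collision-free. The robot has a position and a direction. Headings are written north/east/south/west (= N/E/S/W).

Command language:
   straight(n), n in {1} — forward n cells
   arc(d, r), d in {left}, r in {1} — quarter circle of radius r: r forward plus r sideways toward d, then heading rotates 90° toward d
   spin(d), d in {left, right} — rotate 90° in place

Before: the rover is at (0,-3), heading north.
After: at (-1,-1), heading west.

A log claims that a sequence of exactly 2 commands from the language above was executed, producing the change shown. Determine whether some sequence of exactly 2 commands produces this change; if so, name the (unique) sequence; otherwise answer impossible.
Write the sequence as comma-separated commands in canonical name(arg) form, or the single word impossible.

straight(1), arc(left, 1)

key: position moved to (-1,-1) AND the heading swung to W — translation plus rotation needed
begin: at (0,-3), heading north
1. straight(1) → at (0,-2), heading north
2. arc(left, 1) → at (-1,-1), heading west
no other 2-command option fits: unique.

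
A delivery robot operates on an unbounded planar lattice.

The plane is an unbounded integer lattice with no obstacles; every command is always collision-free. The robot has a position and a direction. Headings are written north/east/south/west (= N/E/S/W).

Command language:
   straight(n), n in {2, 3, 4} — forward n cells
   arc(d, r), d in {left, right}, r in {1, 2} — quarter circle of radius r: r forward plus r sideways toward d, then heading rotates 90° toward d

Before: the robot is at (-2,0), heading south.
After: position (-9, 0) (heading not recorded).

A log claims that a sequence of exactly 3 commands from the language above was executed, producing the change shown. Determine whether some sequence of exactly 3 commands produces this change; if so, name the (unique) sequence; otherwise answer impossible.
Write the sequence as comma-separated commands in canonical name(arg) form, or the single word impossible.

t0: at (-2,0), heading south
1. arc(right, 2) → at (-4,-2), heading west
2. straight(3) → at (-7,-2), heading west
3. arc(right, 2) → at (-9,0), heading north
no other 3-command option fits: unique.

arc(right, 2), straight(3), arc(right, 2)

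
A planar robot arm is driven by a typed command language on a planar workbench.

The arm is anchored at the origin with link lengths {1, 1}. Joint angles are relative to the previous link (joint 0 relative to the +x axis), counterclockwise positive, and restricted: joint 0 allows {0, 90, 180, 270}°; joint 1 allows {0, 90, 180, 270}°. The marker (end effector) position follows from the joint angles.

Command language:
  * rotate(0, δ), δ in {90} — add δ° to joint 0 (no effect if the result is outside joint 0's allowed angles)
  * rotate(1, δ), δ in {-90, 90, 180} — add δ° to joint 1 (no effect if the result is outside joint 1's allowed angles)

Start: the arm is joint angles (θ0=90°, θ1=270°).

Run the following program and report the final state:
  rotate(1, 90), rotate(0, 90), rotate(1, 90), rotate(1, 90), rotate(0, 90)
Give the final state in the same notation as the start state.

t0: joint angles (θ0=90°, θ1=270°)
[1] after rotate(1, 90): joint angles (θ0=90°, θ1=0°)
[2] after rotate(0, 90): joint angles (θ0=180°, θ1=0°)
[3] after rotate(1, 90): joint angles (θ0=180°, θ1=90°)
[4] after rotate(1, 90): joint angles (θ0=180°, θ1=180°)
[5] after rotate(0, 90): joint angles (θ0=270°, θ1=180°)

joint angles (θ0=270°, θ1=180°)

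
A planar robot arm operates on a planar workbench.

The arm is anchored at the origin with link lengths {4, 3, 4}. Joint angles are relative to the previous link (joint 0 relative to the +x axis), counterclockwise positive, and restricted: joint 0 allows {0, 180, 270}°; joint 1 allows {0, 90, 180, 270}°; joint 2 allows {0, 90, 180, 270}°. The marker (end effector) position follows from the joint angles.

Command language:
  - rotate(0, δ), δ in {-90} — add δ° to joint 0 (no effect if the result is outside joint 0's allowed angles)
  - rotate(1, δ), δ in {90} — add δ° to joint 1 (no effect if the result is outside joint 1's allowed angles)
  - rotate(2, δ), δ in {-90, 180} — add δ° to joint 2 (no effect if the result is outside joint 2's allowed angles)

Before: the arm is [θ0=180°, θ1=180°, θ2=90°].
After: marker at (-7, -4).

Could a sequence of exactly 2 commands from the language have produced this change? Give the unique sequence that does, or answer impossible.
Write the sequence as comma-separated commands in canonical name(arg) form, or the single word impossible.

from: [θ0=180°, θ1=180°, θ2=90°]
t=1 rotate(1, 90) ⇒ [θ0=180°, θ1=270°, θ2=90°]
t=2 rotate(1, 90) ⇒ [θ0=180°, θ1=0°, θ2=90°]
no rival 2-sequence matches.

rotate(1, 90), rotate(1, 90)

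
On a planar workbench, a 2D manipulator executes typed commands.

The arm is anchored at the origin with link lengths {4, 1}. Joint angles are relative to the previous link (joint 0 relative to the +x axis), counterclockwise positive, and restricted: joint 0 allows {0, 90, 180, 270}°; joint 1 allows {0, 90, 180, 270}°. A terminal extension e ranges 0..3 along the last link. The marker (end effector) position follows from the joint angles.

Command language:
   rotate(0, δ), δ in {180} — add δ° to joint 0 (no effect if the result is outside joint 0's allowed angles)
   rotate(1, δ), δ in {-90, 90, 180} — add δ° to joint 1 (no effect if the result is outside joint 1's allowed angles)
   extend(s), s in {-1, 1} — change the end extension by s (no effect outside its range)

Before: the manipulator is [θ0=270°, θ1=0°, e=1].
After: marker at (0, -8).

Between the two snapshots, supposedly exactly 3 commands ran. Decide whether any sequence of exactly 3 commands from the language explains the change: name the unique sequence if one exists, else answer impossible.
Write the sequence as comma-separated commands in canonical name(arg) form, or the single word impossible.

t0: [θ0=270°, θ1=0°, e=1]
1. extend(1) → [θ0=270°, θ1=0°, e=2]
2. extend(1) → [θ0=270°, θ1=0°, e=3]
3. extend(1) → [θ0=270°, θ1=0°, e=3]
no rival 3-sequence matches.

extend(1), extend(1), extend(1)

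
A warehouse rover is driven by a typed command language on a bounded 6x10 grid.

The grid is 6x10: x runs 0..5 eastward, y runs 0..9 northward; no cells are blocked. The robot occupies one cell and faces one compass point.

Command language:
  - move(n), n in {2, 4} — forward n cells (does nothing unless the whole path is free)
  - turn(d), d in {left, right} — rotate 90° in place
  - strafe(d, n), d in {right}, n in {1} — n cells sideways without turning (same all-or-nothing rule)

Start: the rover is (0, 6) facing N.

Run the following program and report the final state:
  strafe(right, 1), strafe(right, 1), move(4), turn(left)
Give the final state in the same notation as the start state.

begin: (0, 6) facing N
[1] after strafe(right, 1): (1, 6) facing N
[2] after strafe(right, 1): (2, 6) facing N
[3] after move(4): (2, 6) facing N
[4] after turn(left): (2, 6) facing W

(2, 6) facing W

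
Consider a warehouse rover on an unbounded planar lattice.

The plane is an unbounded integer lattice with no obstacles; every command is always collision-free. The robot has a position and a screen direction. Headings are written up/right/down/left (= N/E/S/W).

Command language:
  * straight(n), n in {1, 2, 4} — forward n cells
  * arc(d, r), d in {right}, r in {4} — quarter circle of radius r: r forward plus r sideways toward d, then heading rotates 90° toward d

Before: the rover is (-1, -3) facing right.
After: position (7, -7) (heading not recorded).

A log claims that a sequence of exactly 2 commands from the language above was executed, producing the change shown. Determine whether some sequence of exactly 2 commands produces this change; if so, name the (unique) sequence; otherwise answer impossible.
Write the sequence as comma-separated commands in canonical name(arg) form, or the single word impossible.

straight(4), arc(right, 4)

key: running arc(right, 4) before straight(4) would end elsewhere — order is forced
initial: (-1, -3) facing right
1. straight(4) → (3, -3) facing right
2. arc(right, 4) → (7, -7) facing down
all 16 alternatives checked — unique.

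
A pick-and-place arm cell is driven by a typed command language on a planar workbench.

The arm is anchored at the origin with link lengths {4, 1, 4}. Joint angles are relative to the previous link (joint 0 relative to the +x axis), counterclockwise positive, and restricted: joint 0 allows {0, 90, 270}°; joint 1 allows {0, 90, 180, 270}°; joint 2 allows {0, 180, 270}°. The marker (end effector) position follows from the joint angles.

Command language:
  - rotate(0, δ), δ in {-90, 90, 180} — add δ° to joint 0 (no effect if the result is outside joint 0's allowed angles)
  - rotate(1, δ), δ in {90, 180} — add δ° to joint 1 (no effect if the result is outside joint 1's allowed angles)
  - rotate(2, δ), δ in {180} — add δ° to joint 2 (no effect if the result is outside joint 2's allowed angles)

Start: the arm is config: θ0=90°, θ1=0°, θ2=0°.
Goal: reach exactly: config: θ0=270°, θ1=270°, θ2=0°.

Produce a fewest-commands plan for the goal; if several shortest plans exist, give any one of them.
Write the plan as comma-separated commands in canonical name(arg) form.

rotate(0, 180), rotate(1, 180), rotate(1, 90)

initial: config: θ0=90°, θ1=0°, θ2=0°
t=1 rotate(0, 180) ⇒ config: θ0=270°, θ1=0°, θ2=0°
t=2 rotate(1, 180) ⇒ config: θ0=270°, θ1=180°, θ2=0°
t=3 rotate(1, 90) ⇒ config: θ0=270°, θ1=270°, θ2=0°
shorter routes all fall short; 3 is best.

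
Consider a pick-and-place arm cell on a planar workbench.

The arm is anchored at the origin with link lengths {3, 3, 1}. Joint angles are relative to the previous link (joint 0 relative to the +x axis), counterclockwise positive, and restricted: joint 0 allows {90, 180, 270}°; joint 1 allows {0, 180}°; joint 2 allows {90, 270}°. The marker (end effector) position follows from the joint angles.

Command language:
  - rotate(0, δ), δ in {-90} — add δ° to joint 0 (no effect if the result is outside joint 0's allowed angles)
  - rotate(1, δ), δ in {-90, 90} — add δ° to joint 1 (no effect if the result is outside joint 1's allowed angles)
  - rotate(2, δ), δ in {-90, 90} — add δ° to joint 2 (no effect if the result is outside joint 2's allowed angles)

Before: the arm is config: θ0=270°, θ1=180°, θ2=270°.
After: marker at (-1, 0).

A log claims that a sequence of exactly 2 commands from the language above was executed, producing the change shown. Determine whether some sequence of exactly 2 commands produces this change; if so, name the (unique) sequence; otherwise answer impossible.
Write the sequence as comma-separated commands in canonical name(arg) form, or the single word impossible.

start: config: θ0=270°, θ1=180°, θ2=270°
1. rotate(0, -90) → config: θ0=180°, θ1=180°, θ2=270°
2. rotate(0, -90) → config: θ0=90°, θ1=180°, θ2=270°
no rival 2-sequence matches.

rotate(0, -90), rotate(0, -90)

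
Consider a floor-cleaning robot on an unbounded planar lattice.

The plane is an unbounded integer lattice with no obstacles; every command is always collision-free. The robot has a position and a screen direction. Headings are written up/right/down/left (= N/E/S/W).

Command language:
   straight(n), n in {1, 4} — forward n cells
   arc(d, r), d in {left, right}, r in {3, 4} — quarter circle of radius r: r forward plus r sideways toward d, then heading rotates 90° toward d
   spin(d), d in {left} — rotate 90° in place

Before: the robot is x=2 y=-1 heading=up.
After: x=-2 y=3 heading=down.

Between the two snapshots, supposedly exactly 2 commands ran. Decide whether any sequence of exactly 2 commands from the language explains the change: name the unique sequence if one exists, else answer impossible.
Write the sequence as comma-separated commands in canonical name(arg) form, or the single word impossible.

key: position moved to (-2,3) AND the heading swung to S — translation plus rotation needed
from: x=2 y=-1 heading=up
t=1 arc(left, 4) ⇒ x=-2 y=3 heading=left
t=2 spin(left) ⇒ x=-2 y=3 heading=down
no rival 2-sequence matches.

arc(left, 4), spin(left)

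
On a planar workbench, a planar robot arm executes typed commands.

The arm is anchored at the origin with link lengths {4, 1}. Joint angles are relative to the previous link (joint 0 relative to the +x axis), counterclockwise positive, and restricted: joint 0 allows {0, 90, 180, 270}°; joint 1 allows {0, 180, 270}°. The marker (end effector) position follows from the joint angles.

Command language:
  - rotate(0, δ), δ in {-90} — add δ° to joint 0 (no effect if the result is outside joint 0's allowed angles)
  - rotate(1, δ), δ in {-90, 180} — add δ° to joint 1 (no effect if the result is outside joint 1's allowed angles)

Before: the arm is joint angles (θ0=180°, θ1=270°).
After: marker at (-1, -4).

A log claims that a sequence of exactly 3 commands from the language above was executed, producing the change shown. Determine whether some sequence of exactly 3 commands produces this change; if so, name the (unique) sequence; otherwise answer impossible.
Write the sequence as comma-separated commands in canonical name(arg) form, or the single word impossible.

t0: joint angles (θ0=180°, θ1=270°)
t=1 rotate(0, -90) ⇒ joint angles (θ0=90°, θ1=270°)
t=2 rotate(0, -90) ⇒ joint angles (θ0=0°, θ1=270°)
t=3 rotate(0, -90) ⇒ joint angles (θ0=270°, θ1=270°)
no other 3-command option fits: unique.

rotate(0, -90), rotate(0, -90), rotate(0, -90)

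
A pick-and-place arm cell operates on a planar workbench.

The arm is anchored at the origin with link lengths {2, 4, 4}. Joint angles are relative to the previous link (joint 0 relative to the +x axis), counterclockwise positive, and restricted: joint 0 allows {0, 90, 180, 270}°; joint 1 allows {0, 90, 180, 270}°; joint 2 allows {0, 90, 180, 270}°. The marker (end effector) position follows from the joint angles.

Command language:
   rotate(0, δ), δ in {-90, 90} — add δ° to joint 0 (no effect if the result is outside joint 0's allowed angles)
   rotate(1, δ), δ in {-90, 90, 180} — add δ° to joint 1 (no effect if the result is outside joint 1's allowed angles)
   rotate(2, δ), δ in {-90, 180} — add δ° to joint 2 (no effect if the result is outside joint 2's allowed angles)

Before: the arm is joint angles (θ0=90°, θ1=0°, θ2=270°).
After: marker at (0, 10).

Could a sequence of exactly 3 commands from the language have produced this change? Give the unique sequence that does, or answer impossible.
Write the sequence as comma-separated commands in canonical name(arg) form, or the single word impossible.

start: joint angles (θ0=90°, θ1=0°, θ2=270°)
[1] after rotate(2, -90): joint angles (θ0=90°, θ1=0°, θ2=180°)
[2] after rotate(2, -90): joint angles (θ0=90°, θ1=0°, θ2=90°)
[3] after rotate(2, -90): joint angles (θ0=90°, θ1=0°, θ2=0°)
no rival 3-sequence matches.

rotate(2, -90), rotate(2, -90), rotate(2, -90)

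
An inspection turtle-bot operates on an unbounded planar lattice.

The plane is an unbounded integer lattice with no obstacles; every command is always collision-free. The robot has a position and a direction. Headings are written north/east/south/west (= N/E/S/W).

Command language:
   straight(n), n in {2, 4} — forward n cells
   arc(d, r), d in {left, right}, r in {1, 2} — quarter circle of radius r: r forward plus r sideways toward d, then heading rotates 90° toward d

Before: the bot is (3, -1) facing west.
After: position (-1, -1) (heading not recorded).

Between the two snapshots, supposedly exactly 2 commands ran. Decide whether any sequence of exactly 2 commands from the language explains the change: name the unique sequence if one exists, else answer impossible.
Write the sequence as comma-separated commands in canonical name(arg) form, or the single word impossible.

straight(2), straight(2)

from: (3, -1) facing west
[1] after straight(2): (1, -1) facing west
[2] after straight(2): (-1, -1) facing west
uniquely the one of 36 2-step routes that fits.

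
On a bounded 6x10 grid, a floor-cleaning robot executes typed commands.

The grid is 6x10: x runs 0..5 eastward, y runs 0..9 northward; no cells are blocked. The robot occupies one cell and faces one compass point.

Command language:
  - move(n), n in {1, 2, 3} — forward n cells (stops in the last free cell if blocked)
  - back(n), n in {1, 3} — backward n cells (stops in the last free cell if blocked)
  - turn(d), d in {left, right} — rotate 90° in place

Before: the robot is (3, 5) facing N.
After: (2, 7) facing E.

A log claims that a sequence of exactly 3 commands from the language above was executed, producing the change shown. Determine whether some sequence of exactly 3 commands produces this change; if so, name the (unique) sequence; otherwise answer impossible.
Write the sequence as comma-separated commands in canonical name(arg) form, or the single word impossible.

key: running back(1) before move(2) would end elsewhere — order is forced
t0: (3, 5) facing N
[1] after move(2): (3, 7) facing N
[2] after turn(right): (3, 7) facing E
[3] after back(1): (2, 7) facing E
no other 3-command option fits: unique.

move(2), turn(right), back(1)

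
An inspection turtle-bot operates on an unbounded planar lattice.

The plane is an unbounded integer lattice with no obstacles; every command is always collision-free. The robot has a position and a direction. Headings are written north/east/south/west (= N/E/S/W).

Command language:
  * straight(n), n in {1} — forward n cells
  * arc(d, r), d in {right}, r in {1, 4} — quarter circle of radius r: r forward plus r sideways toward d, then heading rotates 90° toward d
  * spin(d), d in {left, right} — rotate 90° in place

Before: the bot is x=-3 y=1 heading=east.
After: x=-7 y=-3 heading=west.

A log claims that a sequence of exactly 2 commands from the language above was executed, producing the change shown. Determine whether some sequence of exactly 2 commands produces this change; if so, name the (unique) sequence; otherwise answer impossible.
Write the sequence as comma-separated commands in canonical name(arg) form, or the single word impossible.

key: position moved to (-7,-3) AND the heading swung to W — translation plus rotation needed
from: x=-3 y=1 heading=east
t=1 spin(right) ⇒ x=-3 y=1 heading=south
t=2 arc(right, 4) ⇒ x=-7 y=-3 heading=west
no other 2-command option fits: unique.

spin(right), arc(right, 4)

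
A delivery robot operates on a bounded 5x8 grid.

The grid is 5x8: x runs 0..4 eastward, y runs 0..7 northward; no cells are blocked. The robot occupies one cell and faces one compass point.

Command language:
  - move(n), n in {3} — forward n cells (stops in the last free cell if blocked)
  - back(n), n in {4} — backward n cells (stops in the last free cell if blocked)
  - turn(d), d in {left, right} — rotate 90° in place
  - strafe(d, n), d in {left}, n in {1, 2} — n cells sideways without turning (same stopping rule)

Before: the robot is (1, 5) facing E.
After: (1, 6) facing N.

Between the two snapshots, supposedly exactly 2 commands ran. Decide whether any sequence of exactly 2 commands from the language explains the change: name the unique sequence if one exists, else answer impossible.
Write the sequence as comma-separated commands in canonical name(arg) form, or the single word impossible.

strafe(left, 1), turn(left)

key: order matters: swapping strafe(left, 1) and turn(left) lands elsewhere
start: (1, 5) facing E
[1] after strafe(left, 1): (1, 6) facing E
[2] after turn(left): (1, 6) facing N
no other 2-command option fits: unique.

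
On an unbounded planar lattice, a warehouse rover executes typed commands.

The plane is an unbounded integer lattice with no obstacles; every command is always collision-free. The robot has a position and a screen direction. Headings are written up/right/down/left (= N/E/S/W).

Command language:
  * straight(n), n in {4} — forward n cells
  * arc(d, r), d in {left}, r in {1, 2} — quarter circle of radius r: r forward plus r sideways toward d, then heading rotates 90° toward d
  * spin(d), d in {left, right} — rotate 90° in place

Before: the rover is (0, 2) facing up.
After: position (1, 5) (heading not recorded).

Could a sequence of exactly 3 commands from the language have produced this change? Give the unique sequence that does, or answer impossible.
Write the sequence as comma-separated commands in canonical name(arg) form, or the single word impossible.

spin(right), arc(left, 2), arc(left, 1)

key: running arc(left, 1) before spin(right) would end elsewhere — order is forced
start: (0, 2) facing up
step 1 (spin(right)): (0, 2) facing right
step 2 (arc(left, 2)): (2, 4) facing up
step 3 (arc(left, 1)): (1, 5) facing left
no other 3-command option fits: unique.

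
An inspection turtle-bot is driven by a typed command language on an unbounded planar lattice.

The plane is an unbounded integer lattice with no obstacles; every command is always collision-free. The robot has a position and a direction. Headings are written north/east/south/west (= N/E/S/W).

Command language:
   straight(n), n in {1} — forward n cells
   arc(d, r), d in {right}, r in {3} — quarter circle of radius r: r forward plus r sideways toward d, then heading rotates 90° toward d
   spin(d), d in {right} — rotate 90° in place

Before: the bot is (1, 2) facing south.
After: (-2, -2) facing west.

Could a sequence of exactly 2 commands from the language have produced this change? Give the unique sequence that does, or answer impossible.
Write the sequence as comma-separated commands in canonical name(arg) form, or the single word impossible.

straight(1), arc(right, 3)

key: position moved to (-2,-2) AND the heading swung to W — translation plus rotation needed
begin: (1, 2) facing south
[1] after straight(1): (1, 1) facing south
[2] after arc(right, 3): (-2, -2) facing west
no other 2-command option fits: unique.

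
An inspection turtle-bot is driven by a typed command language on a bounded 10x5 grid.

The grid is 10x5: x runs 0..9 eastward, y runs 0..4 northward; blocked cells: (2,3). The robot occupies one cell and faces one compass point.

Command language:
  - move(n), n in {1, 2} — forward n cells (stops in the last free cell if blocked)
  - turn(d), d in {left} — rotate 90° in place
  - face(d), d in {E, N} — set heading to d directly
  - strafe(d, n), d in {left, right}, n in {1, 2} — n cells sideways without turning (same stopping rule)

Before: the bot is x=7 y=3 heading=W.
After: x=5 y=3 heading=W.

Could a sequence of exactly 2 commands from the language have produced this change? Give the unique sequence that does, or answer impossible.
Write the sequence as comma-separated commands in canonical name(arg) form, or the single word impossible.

key: heading stays W — no command in the sequence turns
begin: x=7 y=3 heading=W
1. move(1) → x=6 y=3 heading=W
2. move(1) → x=5 y=3 heading=W
no other 2-command option fits: unique.

move(1), move(1)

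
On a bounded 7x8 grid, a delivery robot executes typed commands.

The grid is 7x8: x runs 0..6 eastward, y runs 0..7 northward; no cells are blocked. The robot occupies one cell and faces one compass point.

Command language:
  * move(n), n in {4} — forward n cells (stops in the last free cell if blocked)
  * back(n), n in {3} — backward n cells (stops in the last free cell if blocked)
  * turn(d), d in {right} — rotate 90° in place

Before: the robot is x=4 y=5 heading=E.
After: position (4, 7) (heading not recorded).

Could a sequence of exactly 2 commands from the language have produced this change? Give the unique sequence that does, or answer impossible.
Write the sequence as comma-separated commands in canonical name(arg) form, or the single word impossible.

key: running back(3) before turn(right) would end elsewhere — order is forced
initial: x=4 y=5 heading=E
step 1 (turn(right)): x=4 y=5 heading=S
step 2 (back(3)): x=4 y=7 heading=S
no rival 2-sequence matches.

turn(right), back(3)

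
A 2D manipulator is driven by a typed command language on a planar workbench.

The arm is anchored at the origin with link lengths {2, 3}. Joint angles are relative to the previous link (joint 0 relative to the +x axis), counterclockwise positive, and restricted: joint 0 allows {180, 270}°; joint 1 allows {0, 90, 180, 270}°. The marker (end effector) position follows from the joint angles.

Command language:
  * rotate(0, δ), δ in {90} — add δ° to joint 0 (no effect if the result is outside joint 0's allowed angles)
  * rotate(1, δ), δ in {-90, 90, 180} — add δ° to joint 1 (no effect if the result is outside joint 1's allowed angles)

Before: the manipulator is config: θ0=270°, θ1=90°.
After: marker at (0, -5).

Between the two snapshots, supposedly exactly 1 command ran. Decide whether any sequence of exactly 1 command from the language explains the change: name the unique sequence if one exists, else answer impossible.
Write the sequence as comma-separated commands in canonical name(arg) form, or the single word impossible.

from: config: θ0=270°, θ1=90°
[1] after rotate(1, -90): config: θ0=270°, θ1=0°
no rival 1-sequence matches.

rotate(1, -90)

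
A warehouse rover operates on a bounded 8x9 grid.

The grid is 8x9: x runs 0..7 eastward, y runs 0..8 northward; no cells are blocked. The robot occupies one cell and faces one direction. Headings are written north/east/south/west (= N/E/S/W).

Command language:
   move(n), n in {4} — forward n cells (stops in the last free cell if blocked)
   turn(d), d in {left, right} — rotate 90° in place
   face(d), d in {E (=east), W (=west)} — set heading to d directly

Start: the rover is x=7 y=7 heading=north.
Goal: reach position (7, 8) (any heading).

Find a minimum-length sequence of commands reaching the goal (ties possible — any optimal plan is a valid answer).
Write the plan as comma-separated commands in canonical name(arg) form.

t0: x=7 y=7 heading=north
1. move(4) → x=7 y=8 heading=north
minimal: 1 command(s), checked below 1.

move(4)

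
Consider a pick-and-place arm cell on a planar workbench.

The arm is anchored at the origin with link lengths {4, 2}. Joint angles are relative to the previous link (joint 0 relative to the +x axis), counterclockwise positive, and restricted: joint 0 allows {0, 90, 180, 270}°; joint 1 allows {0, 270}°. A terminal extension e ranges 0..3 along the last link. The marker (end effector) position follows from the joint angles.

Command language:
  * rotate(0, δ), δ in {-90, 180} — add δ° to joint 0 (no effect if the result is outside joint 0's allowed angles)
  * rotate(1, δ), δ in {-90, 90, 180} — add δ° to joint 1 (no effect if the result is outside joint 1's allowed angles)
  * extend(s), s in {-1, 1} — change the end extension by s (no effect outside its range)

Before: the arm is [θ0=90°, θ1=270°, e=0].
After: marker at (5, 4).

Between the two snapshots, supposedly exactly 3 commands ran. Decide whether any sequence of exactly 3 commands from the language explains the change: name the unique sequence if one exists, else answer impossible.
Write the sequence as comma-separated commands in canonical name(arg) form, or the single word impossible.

start: [θ0=90°, θ1=270°, e=0]
step 1 (extend(1)): [θ0=90°, θ1=270°, e=1]
step 2 (extend(1)): [θ0=90°, θ1=270°, e=2]
step 3 (extend(1)): [θ0=90°, θ1=270°, e=3]
no rival 3-sequence matches.

extend(1), extend(1), extend(1)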